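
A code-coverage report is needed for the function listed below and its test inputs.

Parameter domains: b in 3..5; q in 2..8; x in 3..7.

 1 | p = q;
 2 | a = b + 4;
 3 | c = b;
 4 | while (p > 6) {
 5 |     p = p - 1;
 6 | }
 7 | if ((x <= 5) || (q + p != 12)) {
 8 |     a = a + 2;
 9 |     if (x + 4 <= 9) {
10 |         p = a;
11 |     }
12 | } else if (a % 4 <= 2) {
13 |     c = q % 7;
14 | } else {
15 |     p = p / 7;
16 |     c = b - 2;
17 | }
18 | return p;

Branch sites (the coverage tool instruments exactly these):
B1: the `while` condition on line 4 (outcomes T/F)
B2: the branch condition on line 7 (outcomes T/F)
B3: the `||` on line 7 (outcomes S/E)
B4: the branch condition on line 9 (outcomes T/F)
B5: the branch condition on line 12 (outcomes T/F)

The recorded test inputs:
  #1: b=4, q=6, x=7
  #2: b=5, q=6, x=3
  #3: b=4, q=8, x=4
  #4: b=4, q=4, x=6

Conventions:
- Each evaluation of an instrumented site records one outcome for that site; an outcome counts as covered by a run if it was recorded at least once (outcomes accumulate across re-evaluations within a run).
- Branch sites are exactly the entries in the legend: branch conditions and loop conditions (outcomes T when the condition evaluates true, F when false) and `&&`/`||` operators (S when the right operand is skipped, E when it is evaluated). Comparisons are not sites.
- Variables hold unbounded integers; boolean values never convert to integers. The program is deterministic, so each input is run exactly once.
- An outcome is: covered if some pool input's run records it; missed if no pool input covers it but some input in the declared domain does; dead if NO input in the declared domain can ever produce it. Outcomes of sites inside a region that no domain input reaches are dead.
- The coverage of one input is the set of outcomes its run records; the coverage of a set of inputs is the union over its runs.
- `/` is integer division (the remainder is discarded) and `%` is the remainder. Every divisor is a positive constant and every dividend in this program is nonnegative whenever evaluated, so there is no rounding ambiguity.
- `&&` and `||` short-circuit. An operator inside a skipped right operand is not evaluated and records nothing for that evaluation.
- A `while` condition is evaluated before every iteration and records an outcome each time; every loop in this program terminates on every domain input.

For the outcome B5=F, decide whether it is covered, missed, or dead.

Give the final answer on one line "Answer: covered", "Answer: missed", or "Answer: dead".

no pool input records B5=F
but domain input (b=3, q=6, x=6) does record it -> reachable, so missed

Answer: missed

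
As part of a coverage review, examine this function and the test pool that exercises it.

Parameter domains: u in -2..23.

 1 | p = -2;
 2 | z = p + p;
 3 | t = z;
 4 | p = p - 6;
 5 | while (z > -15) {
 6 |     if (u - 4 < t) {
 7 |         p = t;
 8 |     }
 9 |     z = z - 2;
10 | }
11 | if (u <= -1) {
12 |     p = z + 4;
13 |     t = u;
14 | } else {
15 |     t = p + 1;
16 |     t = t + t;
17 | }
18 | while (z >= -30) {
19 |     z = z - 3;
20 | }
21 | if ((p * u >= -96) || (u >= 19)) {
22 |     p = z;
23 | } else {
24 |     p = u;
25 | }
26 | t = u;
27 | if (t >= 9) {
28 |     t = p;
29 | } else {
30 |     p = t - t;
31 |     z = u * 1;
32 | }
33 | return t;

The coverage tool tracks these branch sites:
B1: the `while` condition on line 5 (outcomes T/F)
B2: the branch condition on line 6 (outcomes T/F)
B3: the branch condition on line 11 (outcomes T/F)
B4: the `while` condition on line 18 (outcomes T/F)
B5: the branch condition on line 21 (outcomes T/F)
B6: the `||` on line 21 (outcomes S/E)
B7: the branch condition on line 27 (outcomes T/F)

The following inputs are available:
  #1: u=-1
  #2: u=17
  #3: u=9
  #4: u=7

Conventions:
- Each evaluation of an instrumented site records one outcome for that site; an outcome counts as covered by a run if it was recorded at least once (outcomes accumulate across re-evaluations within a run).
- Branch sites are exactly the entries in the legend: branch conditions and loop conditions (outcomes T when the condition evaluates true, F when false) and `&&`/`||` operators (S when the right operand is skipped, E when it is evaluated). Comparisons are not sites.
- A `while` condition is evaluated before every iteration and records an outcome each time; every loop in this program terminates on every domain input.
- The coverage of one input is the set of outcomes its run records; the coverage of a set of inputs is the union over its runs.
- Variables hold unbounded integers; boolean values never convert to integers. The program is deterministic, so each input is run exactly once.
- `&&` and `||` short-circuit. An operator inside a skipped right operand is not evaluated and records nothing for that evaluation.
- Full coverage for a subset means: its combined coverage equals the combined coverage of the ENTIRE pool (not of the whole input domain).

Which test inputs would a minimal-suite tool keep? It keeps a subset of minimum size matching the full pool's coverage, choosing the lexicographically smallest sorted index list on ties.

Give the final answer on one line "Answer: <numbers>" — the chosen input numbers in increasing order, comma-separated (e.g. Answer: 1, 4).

run #1 (u=-1) runs B1->T, B2->T, B1->T, B2->T, B1->T, B2->T, B1->T, B2->T, B1->T, B2->T, B1->T, B2->T, B1->F, B3->T, ...; records B1=T, B1=F, B2=T, B3=T, B4=T, B4=F, B5=T, B6=S, B7=F
run #2 (u=17) runs B1->T, B2->F, B1->T, B2->F, B1->T, B2->F, B1->T, B2->F, B1->T, B2->F, B1->T, B2->F, B1->F, B3->F, ...; records B1=T, B1=F, B2=F, B3=F, B4=T, B4=F, B5=F, B6=E, B7=T
run #3 (u=9) runs B1->T, B2->F, B1->T, B2->F, B1->T, B2->F, B1->T, B2->F, B1->T, B2->F, B1->T, B2->F, B1->F, B3->F, ...; records B1=T, B1=F, B2=F, B3=F, B4=T, B4=F, B5=T, B6=S, B7=T
run #4 (u=7) runs B1->T, B2->F, B1->T, B2->F, B1->T, B2->F, B1->T, B2->F, B1->T, B2->F, B1->T, B2->F, B1->F, B3->F, ...; records B1=T, B1=F, B2=F, B3=F, B4=T, B4=F, B5=T, B6=S, B7=F
together the pool reaches 14 outcomes: B1=T, B1=F, B2=T, B2=F, B3=T, B3=F, B4=T, B4=F, B5=T, B5=F, B6=S, B6=E, B7=T, B7=F
no size-1 subset reaches all 14 outcomes (best union: 9/14)
the canonical winner is {1, 2}: size 2, full 14-outcome coverage, earliest index list among size-2 covers

Answer: 1, 2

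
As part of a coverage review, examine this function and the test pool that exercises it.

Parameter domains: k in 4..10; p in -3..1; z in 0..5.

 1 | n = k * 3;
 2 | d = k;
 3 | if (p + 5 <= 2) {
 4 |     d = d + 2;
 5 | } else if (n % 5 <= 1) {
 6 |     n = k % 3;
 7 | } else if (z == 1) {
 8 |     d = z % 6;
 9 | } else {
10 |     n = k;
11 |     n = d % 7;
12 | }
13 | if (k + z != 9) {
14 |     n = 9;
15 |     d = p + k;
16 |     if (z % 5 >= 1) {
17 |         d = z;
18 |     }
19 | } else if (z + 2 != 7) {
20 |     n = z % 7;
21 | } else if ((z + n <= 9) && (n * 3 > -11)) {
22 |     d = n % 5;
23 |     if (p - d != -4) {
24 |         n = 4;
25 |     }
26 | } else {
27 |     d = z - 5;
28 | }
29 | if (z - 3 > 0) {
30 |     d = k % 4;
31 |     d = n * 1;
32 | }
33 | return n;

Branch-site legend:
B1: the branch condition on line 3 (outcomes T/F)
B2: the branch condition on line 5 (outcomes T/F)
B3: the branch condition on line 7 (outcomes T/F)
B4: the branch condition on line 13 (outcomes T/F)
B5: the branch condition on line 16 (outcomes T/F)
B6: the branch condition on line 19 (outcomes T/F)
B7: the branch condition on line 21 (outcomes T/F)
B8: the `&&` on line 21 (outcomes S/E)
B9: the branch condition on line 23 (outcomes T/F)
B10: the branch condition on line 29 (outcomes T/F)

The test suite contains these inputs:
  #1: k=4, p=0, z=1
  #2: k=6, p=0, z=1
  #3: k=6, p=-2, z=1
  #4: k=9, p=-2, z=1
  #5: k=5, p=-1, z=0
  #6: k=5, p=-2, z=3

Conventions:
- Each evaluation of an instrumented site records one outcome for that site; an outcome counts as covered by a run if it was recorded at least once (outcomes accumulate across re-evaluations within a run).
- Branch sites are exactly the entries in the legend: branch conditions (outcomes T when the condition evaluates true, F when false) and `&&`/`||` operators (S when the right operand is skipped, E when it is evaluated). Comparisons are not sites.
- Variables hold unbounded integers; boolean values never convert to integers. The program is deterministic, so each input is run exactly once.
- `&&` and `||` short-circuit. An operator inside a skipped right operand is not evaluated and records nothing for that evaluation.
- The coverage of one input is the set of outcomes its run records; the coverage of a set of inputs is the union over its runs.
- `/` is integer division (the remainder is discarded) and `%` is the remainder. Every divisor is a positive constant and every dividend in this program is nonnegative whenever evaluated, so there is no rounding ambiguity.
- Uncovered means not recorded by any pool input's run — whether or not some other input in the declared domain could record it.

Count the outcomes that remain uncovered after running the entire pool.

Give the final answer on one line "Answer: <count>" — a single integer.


test 1 (k=4, p=0, z=1) hits B1=F, B2=F, B3=T, B4=T, B5=T, B10=F
test 2 (k=6, p=0, z=1) hits B1=F, B2=F, B3=T, B4=T, B5=T, B10=F
test 3 (k=6, p=-2, z=1) hits B1=F, B2=F, B3=T, B4=T, B5=T, B10=F
test 4 (k=9, p=-2, z=1) hits B1=F, B2=F, B3=T, B4=T, B5=T, B10=F
test 5 (k=5, p=-1, z=0) hits B1=F, B2=T, B4=T, B5=F, B10=F
test 6 (k=5, p=-2, z=3) hits B1=F, B2=T, B4=T, B5=T, B10=F
union over the pool: B1=F, B2=T, B2=F, B3=T, B4=T, B5=T, B5=F, B10=F
uncovered (12 of 20): B1=T, B3=F, B4=F, B6=T, B6=F, B7=T, B7=F, B8=S, B8=E, B9=T, B9=F, B10=T
Answer: 12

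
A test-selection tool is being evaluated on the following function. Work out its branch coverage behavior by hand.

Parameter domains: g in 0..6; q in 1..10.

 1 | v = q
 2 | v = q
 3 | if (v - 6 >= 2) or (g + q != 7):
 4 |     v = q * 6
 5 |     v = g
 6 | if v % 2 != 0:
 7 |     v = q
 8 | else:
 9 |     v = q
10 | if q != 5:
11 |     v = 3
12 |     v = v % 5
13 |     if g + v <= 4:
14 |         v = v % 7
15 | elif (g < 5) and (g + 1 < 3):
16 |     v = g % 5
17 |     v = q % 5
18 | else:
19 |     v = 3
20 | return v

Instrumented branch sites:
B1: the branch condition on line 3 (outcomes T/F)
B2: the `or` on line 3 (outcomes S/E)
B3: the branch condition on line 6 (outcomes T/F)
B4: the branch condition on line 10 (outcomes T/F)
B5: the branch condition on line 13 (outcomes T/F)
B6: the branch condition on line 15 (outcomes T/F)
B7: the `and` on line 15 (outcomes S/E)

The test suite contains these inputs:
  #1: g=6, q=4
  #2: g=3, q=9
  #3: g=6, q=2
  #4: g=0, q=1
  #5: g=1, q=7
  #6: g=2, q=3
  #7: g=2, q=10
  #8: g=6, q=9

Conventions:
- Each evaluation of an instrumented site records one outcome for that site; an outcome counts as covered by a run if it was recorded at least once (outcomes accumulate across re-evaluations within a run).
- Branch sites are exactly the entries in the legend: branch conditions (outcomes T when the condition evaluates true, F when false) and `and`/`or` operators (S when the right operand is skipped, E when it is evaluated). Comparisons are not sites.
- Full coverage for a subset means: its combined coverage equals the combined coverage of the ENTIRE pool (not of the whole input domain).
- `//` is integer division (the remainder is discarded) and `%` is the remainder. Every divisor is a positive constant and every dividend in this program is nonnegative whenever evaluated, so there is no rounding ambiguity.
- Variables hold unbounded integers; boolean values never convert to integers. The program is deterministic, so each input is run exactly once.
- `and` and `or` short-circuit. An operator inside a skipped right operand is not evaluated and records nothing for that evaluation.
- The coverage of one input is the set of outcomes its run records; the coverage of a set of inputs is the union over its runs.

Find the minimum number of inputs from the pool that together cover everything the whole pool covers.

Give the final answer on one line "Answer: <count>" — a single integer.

#1 (g=6, q=4) -> B2->E, B1->T, B3->F, B4->T, B5->F; covered: B1=T, B2=E, B3=F, B4=T, B5=F
#2 (g=3, q=9) -> B2->S, B1->T, B3->T, B4->T, B5->F; covered: B1=T, B2=S, B3=T, B4=T, B5=F
#3 (g=6, q=2) -> B2->E, B1->T, B3->F, B4->T, B5->F; covered: B1=T, B2=E, B3=F, B4=T, B5=F
#4 (g=0, q=1) -> B2->E, B1->T, B3->F, B4->T, B5->T; covered: B1=T, B2=E, B3=F, B4=T, B5=T
#5 (g=1, q=7) -> B2->E, B1->T, B3->T, B4->T, B5->T; covered: B1=T, B2=E, B3=T, B4=T, B5=T
#6 (g=2, q=3) -> B2->E, B1->T, B3->F, B4->T, B5->F; covered: B1=T, B2=E, B3=F, B4=T, B5=F
#7 (g=2, q=10) -> B2->S, B1->T, B3->F, B4->T, B5->F; covered: B1=T, B2=S, B3=F, B4=T, B5=F
#8 (g=6, q=9) -> B2->S, B1->T, B3->F, B4->T, B5->F; covered: B1=T, B2=S, B3=F, B4=T, B5=F
union over all inputs: B1=T, B2=S, B2=E, B3=T, B3=F, B4=T, B5=T, B5=F (8 outcomes)
no size-1 subset reaches all 8 outcomes (best union: 5/8)
at size 2, {2, 4} reaches all 8 outcomes; every lexicographically earlier size-2 subset fails

Answer: 2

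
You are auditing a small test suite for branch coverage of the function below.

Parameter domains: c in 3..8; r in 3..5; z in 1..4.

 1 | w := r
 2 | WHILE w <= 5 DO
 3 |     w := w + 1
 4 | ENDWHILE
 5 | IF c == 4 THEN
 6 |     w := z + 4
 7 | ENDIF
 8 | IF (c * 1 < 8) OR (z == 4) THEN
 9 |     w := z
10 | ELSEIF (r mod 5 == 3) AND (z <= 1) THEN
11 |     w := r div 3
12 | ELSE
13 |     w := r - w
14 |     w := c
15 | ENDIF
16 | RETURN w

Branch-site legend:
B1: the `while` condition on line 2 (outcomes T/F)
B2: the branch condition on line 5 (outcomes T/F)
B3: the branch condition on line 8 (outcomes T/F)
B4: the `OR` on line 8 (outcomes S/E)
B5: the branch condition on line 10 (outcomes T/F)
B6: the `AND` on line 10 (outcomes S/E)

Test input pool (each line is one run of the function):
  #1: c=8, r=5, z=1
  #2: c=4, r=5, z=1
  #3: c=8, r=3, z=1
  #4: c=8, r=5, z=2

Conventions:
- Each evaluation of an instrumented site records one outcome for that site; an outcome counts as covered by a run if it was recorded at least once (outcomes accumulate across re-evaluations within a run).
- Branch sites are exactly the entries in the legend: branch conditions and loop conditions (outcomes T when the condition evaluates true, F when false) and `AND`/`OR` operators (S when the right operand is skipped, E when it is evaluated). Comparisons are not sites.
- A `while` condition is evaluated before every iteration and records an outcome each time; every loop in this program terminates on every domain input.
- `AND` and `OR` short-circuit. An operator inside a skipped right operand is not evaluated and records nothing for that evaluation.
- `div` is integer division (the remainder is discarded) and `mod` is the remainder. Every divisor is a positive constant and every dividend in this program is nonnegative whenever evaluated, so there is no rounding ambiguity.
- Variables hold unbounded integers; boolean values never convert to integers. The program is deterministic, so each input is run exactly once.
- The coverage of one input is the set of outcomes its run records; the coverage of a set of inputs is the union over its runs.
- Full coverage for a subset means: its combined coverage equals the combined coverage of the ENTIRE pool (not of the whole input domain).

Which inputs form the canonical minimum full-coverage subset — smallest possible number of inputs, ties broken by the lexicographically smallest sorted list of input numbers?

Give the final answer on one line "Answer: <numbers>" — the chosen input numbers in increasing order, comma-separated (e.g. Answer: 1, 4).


input #1 (c=8, r=5, z=1): events B1->T, B1->F, B2->F, B4->E, B3->F, B6->S, B5->F; covers B1=T, B1=F, B2=F, B3=F, B4=E, B5=F, B6=S
input #2 (c=4, r=5, z=1): events B1->T, B1->F, B2->T, B4->S, B3->T; covers B1=T, B1=F, B2=T, B3=T, B4=S
input #3 (c=8, r=3, z=1): events B1->T, B1->T, B1->T, B1->F, B2->F, B4->E, B3->F, B6->E, B5->T; covers B1=T, B1=F, B2=F, B3=F, B4=E, B5=T, B6=E
input #4 (c=8, r=5, z=2): events B1->T, B1->F, B2->F, B4->E, B3->F, B6->S, B5->F; covers B1=T, B1=F, B2=F, B3=F, B4=E, B5=F, B6=S
pool-wide coverage (12 outcomes): B1=T, B1=F, B2=T, B2=F, B3=T, B3=F, B4=S, B4=E, B5=T, B5=F, B6=S, B6=E
every size-1 subset falls short of the 12 outcomes (best: 7/12)
every size-2 subset falls short of the 12 outcomes (best: 10/12)
the canonical winner is {1, 2, 3}: size 3, full 12-outcome coverage, earliest index list among size-3 covers
Answer: 1, 2, 3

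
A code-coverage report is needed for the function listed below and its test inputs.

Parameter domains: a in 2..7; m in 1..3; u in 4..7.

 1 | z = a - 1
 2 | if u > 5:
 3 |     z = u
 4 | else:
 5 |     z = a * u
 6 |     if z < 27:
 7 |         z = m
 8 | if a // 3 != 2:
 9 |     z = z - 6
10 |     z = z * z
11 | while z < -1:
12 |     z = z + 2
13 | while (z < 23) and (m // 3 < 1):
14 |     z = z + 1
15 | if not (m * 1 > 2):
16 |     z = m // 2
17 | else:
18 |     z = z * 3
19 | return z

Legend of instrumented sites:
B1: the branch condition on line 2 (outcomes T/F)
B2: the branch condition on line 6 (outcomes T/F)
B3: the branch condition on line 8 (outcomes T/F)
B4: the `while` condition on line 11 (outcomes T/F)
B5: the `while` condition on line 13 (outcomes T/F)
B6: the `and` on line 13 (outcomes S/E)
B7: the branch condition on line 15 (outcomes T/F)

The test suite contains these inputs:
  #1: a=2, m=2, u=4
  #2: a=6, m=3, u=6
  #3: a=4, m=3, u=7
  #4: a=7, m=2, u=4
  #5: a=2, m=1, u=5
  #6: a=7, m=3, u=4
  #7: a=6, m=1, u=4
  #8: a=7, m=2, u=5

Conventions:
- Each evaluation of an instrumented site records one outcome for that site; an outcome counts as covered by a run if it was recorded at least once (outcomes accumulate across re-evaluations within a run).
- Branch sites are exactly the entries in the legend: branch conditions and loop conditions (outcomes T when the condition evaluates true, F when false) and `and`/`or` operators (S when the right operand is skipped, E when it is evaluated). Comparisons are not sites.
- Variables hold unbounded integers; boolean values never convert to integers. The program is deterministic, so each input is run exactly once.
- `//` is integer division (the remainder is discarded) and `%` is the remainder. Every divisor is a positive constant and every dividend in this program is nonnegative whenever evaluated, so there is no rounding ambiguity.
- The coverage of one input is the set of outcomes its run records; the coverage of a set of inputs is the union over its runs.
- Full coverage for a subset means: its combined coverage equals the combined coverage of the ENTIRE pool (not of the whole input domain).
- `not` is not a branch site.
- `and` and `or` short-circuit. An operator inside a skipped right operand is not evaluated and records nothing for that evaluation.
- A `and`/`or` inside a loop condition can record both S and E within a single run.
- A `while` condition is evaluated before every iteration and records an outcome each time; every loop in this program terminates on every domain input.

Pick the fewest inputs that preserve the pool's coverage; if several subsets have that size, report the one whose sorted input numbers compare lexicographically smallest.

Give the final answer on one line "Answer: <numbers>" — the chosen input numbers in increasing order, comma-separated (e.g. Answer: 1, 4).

input #1 (a=2, m=2, u=4): covers B1=F, B2=T, B3=T, B4=F, B5=T, B5=F, B6=S, B6=E, B7=T
input #2 (a=6, m=3, u=6): covers B1=T, B3=F, B4=F, B5=F, B6=E, B7=F
input #3 (a=4, m=3, u=7): covers B1=T, B3=T, B4=F, B5=F, B6=E, B7=F
input #4 (a=7, m=2, u=4): covers B1=F, B2=F, B3=F, B4=F, B5=F, B6=S, B7=T
input #5 (a=2, m=1, u=5): covers B1=F, B2=T, B3=T, B4=F, B5=F, B6=S, B7=T
input #6 (a=7, m=3, u=4): covers B1=F, B2=F, B3=F, B4=F, B5=F, B6=S, B7=F
input #7 (a=6, m=1, u=4): covers B1=F, B2=T, B3=F, B4=F, B5=T, B5=F, B6=S, B6=E, B7=T
input #8 (a=7, m=2, u=5): covers B1=F, B2=F, B3=F, B4=F, B5=F, B6=S, B7=T
the full pool covers 13 outcomes: B1=T, B1=F, B2=T, B2=F, B3=T, B3=F, B4=F, B5=T, B5=F, B6=S, B6=E, B7=T, B7=F
size 1 is not enough: best union over all size-1 subsets is 9/13
size 2 is not enough: best union over all size-2 subsets is 12/13
at size 3, {1, 2, 4} reaches all 13 outcomes; every lexicographically earlier size-3 subset fails

Answer: 1, 2, 4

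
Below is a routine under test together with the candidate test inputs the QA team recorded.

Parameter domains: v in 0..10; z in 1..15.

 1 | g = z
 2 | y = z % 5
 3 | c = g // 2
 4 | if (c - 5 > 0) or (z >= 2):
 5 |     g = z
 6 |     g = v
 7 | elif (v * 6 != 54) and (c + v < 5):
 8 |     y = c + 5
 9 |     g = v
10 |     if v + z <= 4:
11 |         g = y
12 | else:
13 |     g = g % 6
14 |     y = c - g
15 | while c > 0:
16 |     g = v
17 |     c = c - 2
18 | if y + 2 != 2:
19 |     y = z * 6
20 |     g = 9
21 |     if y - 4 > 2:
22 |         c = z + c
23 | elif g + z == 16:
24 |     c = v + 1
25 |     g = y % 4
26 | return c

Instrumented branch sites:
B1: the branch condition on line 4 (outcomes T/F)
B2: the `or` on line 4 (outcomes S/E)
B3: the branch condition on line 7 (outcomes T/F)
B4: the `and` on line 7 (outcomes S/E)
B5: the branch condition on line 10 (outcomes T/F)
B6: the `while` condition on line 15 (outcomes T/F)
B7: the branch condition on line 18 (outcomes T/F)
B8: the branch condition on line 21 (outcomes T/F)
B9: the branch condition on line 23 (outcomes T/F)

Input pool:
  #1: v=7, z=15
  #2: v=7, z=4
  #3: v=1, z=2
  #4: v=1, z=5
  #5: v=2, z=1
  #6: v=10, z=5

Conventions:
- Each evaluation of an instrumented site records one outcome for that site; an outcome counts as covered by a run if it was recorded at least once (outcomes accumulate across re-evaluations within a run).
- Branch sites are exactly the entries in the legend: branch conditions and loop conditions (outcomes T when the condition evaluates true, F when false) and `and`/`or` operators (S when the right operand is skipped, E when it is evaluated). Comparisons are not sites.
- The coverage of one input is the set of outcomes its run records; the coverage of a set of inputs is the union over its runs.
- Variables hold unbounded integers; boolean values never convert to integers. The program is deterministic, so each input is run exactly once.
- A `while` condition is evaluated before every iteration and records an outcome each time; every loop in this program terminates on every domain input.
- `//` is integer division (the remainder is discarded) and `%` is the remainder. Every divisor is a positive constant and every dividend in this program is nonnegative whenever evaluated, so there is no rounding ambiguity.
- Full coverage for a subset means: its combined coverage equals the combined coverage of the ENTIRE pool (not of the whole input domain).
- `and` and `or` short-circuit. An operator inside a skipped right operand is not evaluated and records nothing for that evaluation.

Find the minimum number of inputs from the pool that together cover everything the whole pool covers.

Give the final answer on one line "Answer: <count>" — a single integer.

test 1 (v=7, z=15) hits B1=T, B2=S, B6=T, B6=F, B7=F, B9=F
test 2 (v=7, z=4) hits B1=T, B2=E, B6=T, B6=F, B7=T, B8=T
test 3 (v=1, z=2) hits B1=T, B2=E, B6=T, B6=F, B7=T, B8=T
test 4 (v=1, z=5) hits B1=T, B2=E, B6=T, B6=F, B7=F, B9=F
test 5 (v=2, z=1) hits B1=F, B2=E, B3=T, B4=E, B5=T, B6=F, B7=T, B8=F
test 6 (v=10, z=5) hits B1=T, B2=E, B6=T, B6=F, B7=F, B9=F
together the pool reaches 14 outcomes: B1=T, B1=F, B2=S, B2=E, B3=T, B4=E, B5=T, B6=T, B6=F, B7=T, B7=F, B8=T, B8=F, B9=F
size 1 is not enough: best union over all size-1 subsets is 8/14
size 2 is not enough: best union over all size-2 subsets is 13/14
size 3: inputs {1, 2, 5} cover all 14 outcomes, and no lexicographically smaller subset of this size does

Answer: 3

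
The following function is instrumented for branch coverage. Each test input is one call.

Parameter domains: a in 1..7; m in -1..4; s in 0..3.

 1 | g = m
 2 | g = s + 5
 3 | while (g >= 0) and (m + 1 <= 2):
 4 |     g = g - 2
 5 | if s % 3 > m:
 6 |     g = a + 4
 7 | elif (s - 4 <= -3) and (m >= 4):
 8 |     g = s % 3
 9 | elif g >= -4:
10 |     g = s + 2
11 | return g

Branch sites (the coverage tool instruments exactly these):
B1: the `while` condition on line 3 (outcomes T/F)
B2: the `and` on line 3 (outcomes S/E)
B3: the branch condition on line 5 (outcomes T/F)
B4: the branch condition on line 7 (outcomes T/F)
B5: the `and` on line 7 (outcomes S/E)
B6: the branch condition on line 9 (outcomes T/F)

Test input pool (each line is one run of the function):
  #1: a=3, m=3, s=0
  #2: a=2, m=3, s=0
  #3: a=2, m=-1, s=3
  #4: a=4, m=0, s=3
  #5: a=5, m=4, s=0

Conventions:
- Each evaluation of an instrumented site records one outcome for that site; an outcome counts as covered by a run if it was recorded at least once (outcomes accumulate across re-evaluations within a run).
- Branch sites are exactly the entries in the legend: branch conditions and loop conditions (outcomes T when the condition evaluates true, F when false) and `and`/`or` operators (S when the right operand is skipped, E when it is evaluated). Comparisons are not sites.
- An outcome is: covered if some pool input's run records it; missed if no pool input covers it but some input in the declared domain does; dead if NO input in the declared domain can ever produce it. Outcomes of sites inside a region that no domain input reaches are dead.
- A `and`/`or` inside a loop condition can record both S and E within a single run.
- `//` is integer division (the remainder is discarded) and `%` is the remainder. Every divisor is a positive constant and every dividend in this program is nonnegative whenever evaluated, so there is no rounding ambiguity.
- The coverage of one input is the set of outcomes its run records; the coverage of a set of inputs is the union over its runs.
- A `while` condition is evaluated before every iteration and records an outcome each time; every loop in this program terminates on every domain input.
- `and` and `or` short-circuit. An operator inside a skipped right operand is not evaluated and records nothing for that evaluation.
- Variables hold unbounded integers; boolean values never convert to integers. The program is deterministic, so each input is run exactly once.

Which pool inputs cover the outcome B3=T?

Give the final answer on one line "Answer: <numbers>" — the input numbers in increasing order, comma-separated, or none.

input #1 (a=3, m=3, s=0): never hits B3=T
input #2 (a=2, m=3, s=0): never hits B3=T
input #3 (a=2, m=-1, s=3): hits B3=T
input #4 (a=4, m=0, s=3): never hits B3=T
input #5 (a=5, m=4, s=0): never hits B3=T

Answer: 3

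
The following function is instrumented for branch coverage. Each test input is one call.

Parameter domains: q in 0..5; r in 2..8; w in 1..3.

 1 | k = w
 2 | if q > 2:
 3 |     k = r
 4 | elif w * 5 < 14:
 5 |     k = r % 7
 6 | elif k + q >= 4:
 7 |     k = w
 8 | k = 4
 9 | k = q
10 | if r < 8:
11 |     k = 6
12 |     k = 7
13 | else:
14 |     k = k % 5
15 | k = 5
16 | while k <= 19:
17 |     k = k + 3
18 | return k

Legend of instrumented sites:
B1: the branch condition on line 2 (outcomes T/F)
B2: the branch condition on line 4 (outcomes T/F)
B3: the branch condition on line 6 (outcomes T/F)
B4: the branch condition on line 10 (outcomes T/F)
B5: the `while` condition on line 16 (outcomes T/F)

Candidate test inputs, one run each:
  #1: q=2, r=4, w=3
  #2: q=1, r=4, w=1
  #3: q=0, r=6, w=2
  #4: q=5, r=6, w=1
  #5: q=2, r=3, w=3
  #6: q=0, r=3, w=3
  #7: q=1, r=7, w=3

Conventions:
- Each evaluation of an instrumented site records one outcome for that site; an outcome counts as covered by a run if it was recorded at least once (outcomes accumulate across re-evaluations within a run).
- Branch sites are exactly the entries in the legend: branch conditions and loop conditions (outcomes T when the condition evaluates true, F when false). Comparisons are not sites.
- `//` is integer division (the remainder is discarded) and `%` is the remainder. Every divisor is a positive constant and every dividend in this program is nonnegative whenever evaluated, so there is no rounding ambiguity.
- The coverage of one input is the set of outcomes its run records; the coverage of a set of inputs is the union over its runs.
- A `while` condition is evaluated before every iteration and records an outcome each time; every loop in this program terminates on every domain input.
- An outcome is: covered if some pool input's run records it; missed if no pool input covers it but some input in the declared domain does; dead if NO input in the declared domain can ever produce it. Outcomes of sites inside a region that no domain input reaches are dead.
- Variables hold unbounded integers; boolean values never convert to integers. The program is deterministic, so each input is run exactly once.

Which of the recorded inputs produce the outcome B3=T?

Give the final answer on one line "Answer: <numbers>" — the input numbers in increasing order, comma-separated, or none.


input #1 (q=2, r=4, w=3): produces B3=T
input #2 (q=1, r=4, w=1): does not produce B3=T
input #3 (q=0, r=6, w=2): does not produce B3=T
input #4 (q=5, r=6, w=1): does not produce B3=T
input #5 (q=2, r=3, w=3): produces B3=T
input #6 (q=0, r=3, w=3): does not produce B3=T
input #7 (q=1, r=7, w=3): produces B3=T
Answer: 1, 5, 7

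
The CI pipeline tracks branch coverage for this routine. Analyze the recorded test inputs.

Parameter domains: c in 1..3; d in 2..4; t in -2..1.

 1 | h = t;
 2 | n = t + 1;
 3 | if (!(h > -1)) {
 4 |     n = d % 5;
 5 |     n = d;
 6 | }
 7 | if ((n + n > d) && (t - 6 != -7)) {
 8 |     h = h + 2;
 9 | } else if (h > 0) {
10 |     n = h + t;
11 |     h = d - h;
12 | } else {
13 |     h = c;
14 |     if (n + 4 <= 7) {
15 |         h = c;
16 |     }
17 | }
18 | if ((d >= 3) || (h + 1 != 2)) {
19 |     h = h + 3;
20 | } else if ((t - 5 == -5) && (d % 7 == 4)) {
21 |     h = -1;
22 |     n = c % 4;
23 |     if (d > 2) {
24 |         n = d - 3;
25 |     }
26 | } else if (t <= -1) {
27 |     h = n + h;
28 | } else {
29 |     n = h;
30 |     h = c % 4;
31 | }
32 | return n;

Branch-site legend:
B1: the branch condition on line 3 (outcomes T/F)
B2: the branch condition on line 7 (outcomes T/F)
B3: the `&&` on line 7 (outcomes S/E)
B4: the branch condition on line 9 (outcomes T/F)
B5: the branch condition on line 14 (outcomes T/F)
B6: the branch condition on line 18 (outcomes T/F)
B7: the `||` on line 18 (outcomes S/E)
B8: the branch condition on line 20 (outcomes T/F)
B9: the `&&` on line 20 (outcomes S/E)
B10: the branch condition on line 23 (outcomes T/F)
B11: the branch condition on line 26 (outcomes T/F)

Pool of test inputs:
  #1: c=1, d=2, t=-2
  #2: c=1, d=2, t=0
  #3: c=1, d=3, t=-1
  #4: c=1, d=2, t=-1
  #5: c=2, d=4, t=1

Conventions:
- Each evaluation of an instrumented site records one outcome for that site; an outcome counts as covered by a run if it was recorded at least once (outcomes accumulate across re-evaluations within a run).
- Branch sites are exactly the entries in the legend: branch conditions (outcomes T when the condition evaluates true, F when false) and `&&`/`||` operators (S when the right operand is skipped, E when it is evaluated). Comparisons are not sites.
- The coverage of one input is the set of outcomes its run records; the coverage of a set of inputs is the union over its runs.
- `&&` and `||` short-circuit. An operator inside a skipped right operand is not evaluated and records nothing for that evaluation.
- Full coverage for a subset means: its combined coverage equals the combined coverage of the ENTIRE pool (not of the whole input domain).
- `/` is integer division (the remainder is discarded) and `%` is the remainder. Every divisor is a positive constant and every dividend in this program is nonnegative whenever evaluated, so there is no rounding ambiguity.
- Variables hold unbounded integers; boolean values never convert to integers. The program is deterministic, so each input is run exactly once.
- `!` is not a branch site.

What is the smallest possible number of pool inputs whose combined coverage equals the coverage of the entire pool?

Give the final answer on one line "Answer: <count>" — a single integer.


#1 (c=1, d=2, t=-2) -> B1->T, B3->E, B2->T, B7->E, B6->T; covered: B1=T, B2=T, B3=E, B6=T, B7=E
#2 (c=1, d=2, t=0) -> B1->F, B3->S, B2->F, B4->F, B5->T, B7->E, B6->F, B9->E, B8->F, B11->F; covered: B1=F, B2=F, B3=S, B4=F, B5=T, B6=F, B7=E, B8=F, B9=E, B11=F
#3 (c=1, d=3, t=-1) -> B1->T, B3->E, B2->F, B4->F, B5->T, B7->S, B6->T; covered: B1=T, B2=F, B3=E, B4=F, B5=T, B6=T, B7=S
#4 (c=1, d=2, t=-1) -> B1->T, B3->E, B2->F, B4->F, B5->T, B7->E, B6->F, B9->S, B8->F, B11->T; covered: B1=T, B2=F, B3=E, B4=F, B5=T, B6=F, B7=E, B8=F, B9=S, B11=T
#5 (c=2, d=4, t=1) -> B1->F, B3->S, B2->F, B4->T, B7->S, B6->T; covered: B1=F, B2=F, B3=S, B4=T, B6=T, B7=S
pool-wide coverage (18 outcomes): B1=T, B1=F, B2=T, B2=F, B3=S, B3=E, B4=T, B4=F, B5=T, B6=T, B6=F, B7=S, B7=E, B8=F, B9=S, B9=E, B11=T, B11=F
no size-1 subset reaches all 18 outcomes (best union: 10/18)
no size-2 subset reaches all 18 outcomes (best union: 15/18)
no size-3 subset reaches all 18 outcomes (best union: 17/18)
at size 4, {1, 2, 4, 5} reaches all 18 outcomes; every lexicographically earlier size-4 subset fails
Answer: 4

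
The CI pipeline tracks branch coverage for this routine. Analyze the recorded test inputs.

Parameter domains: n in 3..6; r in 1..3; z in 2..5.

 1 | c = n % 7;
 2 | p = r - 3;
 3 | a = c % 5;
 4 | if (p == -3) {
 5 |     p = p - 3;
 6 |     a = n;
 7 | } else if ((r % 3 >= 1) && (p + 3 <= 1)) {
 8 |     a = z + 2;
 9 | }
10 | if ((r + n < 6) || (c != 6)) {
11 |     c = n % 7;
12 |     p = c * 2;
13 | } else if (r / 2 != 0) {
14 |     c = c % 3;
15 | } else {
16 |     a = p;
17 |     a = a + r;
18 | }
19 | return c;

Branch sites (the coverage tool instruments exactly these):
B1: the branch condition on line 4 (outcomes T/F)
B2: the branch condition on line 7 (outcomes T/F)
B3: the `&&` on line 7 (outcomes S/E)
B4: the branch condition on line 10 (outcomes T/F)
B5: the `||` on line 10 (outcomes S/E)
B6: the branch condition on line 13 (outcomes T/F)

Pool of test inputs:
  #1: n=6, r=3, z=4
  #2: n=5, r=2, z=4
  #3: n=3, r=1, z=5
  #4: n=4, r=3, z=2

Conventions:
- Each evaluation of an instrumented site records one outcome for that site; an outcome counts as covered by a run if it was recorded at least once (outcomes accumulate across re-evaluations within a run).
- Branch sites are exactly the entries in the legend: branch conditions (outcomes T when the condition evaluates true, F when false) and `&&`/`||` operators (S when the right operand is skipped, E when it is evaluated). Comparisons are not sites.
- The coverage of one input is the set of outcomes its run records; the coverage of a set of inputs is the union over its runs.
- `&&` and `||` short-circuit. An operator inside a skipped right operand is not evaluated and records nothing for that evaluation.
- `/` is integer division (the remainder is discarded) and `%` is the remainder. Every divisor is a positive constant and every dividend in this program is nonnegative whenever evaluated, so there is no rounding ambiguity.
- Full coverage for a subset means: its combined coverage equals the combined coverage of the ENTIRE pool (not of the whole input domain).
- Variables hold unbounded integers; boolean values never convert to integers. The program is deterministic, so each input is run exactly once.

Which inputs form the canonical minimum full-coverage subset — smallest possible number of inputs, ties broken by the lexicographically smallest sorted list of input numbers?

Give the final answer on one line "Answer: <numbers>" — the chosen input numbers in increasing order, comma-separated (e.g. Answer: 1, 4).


run #1 (n=6, r=3, z=4) runs B1->F, B3->S, B2->F, B5->E, B4->F, B6->T; records B1=F, B2=F, B3=S, B4=F, B5=E, B6=T
run #2 (n=5, r=2, z=4) runs B1->F, B3->E, B2->F, B5->E, B4->T; records B1=F, B2=F, B3=E, B4=T, B5=E
run #3 (n=3, r=1, z=5) runs B1->F, B3->E, B2->T, B5->S, B4->T; records B1=F, B2=T, B3=E, B4=T, B5=S
run #4 (n=4, r=3, z=2) runs B1->F, B3->S, B2->F, B5->E, B4->T; records B1=F, B2=F, B3=S, B4=T, B5=E
together the pool reaches 10 outcomes: B1=F, B2=T, B2=F, B3=S, B3=E, B4=T, B4=F, B5=S, B5=E, B6=T
checked all size-1 subsets: none covers 10 outcomes (max 6/10)
inputs {1, 3} (size 2) cover everything; no size-2 subset with a lexicographically smaller index list covers all 10
Answer: 1, 3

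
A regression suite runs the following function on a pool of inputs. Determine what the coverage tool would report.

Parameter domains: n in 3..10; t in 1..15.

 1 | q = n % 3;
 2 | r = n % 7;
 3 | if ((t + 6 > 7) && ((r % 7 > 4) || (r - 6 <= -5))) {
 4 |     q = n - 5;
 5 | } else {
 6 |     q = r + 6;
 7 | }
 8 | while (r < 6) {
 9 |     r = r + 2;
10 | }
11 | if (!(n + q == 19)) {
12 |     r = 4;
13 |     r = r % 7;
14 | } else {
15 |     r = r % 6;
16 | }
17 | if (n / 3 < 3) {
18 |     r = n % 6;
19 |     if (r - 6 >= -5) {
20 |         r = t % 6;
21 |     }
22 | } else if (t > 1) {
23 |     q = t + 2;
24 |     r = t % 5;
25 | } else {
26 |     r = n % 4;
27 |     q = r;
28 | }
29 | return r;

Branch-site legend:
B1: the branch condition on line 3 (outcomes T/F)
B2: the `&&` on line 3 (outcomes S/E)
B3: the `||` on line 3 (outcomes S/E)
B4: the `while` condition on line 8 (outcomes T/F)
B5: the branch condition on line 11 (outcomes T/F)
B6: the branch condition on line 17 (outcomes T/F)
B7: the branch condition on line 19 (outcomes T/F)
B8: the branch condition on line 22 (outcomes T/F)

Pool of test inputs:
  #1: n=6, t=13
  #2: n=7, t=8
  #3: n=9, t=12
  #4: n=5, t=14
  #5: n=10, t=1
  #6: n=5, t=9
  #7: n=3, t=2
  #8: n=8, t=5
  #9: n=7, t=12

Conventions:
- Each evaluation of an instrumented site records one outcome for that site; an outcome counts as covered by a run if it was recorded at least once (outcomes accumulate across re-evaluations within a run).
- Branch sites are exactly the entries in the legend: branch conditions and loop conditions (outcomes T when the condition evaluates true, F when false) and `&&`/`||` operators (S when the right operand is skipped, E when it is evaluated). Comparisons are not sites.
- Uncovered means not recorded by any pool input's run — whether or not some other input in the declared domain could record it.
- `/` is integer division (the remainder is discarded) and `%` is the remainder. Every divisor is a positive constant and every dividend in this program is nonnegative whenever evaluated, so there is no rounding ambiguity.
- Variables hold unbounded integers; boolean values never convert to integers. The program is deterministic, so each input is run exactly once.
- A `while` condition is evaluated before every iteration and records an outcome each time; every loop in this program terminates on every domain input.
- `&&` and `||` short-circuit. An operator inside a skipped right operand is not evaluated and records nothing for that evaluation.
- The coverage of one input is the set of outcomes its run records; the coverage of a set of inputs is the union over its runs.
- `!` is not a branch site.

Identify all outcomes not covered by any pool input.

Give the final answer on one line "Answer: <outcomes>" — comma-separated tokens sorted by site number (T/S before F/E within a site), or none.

#1 (n=6, t=13) -> B2->E, B3->S, B1->T, B4->F, B5->T, B6->T, B7->F; covered: B1=T, B2=E, B3=S, B4=F, B5=T, B6=T, B7=F
#2 (n=7, t=8) -> B2->E, B3->E, B1->T, B4->T, B4->T, B4->T, B4->F, B5->T, B6->T, B7->T; covered: B1=T, B2=E, B3=E, B4=T, B4=F, B5=T, B6=T, B7=T
#3 (n=9, t=12) -> B2->E, B3->E, B1->F, B4->T, B4->T, B4->F, B5->T, B6->F, B8->T; covered: B1=F, B2=E, B3=E, B4=T, B4=F, B5=T, B6=F, B8=T
#4 (n=5, t=14) -> B2->E, B3->S, B1->T, B4->T, B4->F, B5->T, B6->T, B7->T; covered: B1=T, B2=E, B3=S, B4=T, B4=F, B5=T, B6=T, B7=T
#5 (n=10, t=1) -> B2->S, B1->F, B4->T, B4->T, B4->F, B5->F, B6->F, B8->F; covered: B1=F, B2=S, B4=T, B4=F, B5=F, B6=F, B8=F
#6 (n=5, t=9) -> B2->E, B3->S, B1->T, B4->T, B4->F, B5->T, B6->T, B7->T; covered: B1=T, B2=E, B3=S, B4=T, B4=F, B5=T, B6=T, B7=T
#7 (n=3, t=2) -> B2->E, B3->E, B1->F, B4->T, B4->T, B4->F, B5->T, B6->T, B7->T; covered: B1=F, B2=E, B3=E, B4=T, B4=F, B5=T, B6=T, B7=T
#8 (n=8, t=5) -> B2->E, B3->E, B1->T, B4->T, B4->T, B4->T, B4->F, B5->T, B6->T, B7->T; covered: B1=T, B2=E, B3=E, B4=T, B4=F, B5=T, B6=T, B7=T
#9 (n=7, t=12) -> B2->E, B3->E, B1->T, B4->T, B4->T, B4->T, B4->F, B5->T, B6->T, B7->T; covered: B1=T, B2=E, B3=E, B4=T, B4=F, B5=T, B6=T, B7=T
union over the pool: B1=T, B1=F, B2=S, B2=E, B3=S, B3=E, B4=T, B4=F, B5=T, B5=F, B6=T, B6=F, B7=T, B7=F, B8=T, B8=F
uncovered (0 of 16): none

Answer: none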